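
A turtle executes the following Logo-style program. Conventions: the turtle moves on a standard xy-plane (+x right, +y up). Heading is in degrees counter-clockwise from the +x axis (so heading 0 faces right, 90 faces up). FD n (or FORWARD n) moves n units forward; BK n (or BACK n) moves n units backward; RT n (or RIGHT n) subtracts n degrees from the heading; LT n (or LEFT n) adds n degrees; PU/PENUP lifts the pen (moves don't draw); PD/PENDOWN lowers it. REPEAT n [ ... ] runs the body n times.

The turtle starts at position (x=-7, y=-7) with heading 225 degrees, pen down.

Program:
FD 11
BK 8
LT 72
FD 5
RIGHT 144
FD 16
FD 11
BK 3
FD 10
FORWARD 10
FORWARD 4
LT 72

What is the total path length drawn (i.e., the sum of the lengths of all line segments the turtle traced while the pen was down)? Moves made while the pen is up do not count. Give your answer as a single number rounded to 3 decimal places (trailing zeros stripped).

Answer: 78

Derivation:
Executing turtle program step by step:
Start: pos=(-7,-7), heading=225, pen down
FD 11: (-7,-7) -> (-14.778,-14.778) [heading=225, draw]
BK 8: (-14.778,-14.778) -> (-9.121,-9.121) [heading=225, draw]
LT 72: heading 225 -> 297
FD 5: (-9.121,-9.121) -> (-6.851,-13.576) [heading=297, draw]
RT 144: heading 297 -> 153
FD 16: (-6.851,-13.576) -> (-21.107,-6.313) [heading=153, draw]
FD 11: (-21.107,-6.313) -> (-30.909,-1.319) [heading=153, draw]
BK 3: (-30.909,-1.319) -> (-28.236,-2.681) [heading=153, draw]
FD 10: (-28.236,-2.681) -> (-37.146,1.859) [heading=153, draw]
FD 10: (-37.146,1.859) -> (-46.056,6.399) [heading=153, draw]
FD 4: (-46.056,6.399) -> (-49.62,8.215) [heading=153, draw]
LT 72: heading 153 -> 225
Final: pos=(-49.62,8.215), heading=225, 9 segment(s) drawn

Segment lengths:
  seg 1: (-7,-7) -> (-14.778,-14.778), length = 11
  seg 2: (-14.778,-14.778) -> (-9.121,-9.121), length = 8
  seg 3: (-9.121,-9.121) -> (-6.851,-13.576), length = 5
  seg 4: (-6.851,-13.576) -> (-21.107,-6.313), length = 16
  seg 5: (-21.107,-6.313) -> (-30.909,-1.319), length = 11
  seg 6: (-30.909,-1.319) -> (-28.236,-2.681), length = 3
  seg 7: (-28.236,-2.681) -> (-37.146,1.859), length = 10
  seg 8: (-37.146,1.859) -> (-46.056,6.399), length = 10
  seg 9: (-46.056,6.399) -> (-49.62,8.215), length = 4
Total = 78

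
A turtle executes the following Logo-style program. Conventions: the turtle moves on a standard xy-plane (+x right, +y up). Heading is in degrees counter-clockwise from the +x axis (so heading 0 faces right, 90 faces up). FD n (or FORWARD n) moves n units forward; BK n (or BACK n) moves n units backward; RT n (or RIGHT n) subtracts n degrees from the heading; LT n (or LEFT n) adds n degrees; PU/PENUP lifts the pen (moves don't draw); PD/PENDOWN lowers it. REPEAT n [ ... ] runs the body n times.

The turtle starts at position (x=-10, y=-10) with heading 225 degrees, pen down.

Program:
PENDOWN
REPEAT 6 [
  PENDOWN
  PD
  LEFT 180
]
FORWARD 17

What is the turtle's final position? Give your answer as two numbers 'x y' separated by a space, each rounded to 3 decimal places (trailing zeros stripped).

Executing turtle program step by step:
Start: pos=(-10,-10), heading=225, pen down
PD: pen down
REPEAT 6 [
  -- iteration 1/6 --
  PD: pen down
  PD: pen down
  LT 180: heading 225 -> 45
  -- iteration 2/6 --
  PD: pen down
  PD: pen down
  LT 180: heading 45 -> 225
  -- iteration 3/6 --
  PD: pen down
  PD: pen down
  LT 180: heading 225 -> 45
  -- iteration 4/6 --
  PD: pen down
  PD: pen down
  LT 180: heading 45 -> 225
  -- iteration 5/6 --
  PD: pen down
  PD: pen down
  LT 180: heading 225 -> 45
  -- iteration 6/6 --
  PD: pen down
  PD: pen down
  LT 180: heading 45 -> 225
]
FD 17: (-10,-10) -> (-22.021,-22.021) [heading=225, draw]
Final: pos=(-22.021,-22.021), heading=225, 1 segment(s) drawn

Answer: -22.021 -22.021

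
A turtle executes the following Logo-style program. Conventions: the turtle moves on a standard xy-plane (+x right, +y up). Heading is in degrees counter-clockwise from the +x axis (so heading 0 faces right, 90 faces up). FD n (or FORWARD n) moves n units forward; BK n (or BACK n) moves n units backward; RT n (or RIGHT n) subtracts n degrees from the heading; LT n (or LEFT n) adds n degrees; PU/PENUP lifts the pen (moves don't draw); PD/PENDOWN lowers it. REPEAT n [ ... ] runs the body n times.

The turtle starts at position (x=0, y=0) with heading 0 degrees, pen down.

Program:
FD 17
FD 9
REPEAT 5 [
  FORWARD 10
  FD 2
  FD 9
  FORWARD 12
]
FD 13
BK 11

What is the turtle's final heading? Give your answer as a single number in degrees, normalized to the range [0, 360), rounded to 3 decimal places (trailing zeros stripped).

Answer: 0

Derivation:
Executing turtle program step by step:
Start: pos=(0,0), heading=0, pen down
FD 17: (0,0) -> (17,0) [heading=0, draw]
FD 9: (17,0) -> (26,0) [heading=0, draw]
REPEAT 5 [
  -- iteration 1/5 --
  FD 10: (26,0) -> (36,0) [heading=0, draw]
  FD 2: (36,0) -> (38,0) [heading=0, draw]
  FD 9: (38,0) -> (47,0) [heading=0, draw]
  FD 12: (47,0) -> (59,0) [heading=0, draw]
  -- iteration 2/5 --
  FD 10: (59,0) -> (69,0) [heading=0, draw]
  FD 2: (69,0) -> (71,0) [heading=0, draw]
  FD 9: (71,0) -> (80,0) [heading=0, draw]
  FD 12: (80,0) -> (92,0) [heading=0, draw]
  -- iteration 3/5 --
  FD 10: (92,0) -> (102,0) [heading=0, draw]
  FD 2: (102,0) -> (104,0) [heading=0, draw]
  FD 9: (104,0) -> (113,0) [heading=0, draw]
  FD 12: (113,0) -> (125,0) [heading=0, draw]
  -- iteration 4/5 --
  FD 10: (125,0) -> (135,0) [heading=0, draw]
  FD 2: (135,0) -> (137,0) [heading=0, draw]
  FD 9: (137,0) -> (146,0) [heading=0, draw]
  FD 12: (146,0) -> (158,0) [heading=0, draw]
  -- iteration 5/5 --
  FD 10: (158,0) -> (168,0) [heading=0, draw]
  FD 2: (168,0) -> (170,0) [heading=0, draw]
  FD 9: (170,0) -> (179,0) [heading=0, draw]
  FD 12: (179,0) -> (191,0) [heading=0, draw]
]
FD 13: (191,0) -> (204,0) [heading=0, draw]
BK 11: (204,0) -> (193,0) [heading=0, draw]
Final: pos=(193,0), heading=0, 24 segment(s) drawn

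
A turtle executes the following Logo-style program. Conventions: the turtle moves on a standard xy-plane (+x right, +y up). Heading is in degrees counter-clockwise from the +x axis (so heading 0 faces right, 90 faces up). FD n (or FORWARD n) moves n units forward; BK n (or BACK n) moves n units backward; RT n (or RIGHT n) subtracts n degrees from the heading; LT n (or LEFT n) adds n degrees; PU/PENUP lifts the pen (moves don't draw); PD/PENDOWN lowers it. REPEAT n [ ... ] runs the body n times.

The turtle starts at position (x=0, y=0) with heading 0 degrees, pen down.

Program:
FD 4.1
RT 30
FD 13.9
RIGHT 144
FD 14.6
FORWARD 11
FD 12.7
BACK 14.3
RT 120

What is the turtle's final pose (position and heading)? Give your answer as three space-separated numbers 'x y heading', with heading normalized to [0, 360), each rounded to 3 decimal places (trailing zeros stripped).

Executing turtle program step by step:
Start: pos=(0,0), heading=0, pen down
FD 4.1: (0,0) -> (4.1,0) [heading=0, draw]
RT 30: heading 0 -> 330
FD 13.9: (4.1,0) -> (16.138,-6.95) [heading=330, draw]
RT 144: heading 330 -> 186
FD 14.6: (16.138,-6.95) -> (1.618,-8.476) [heading=186, draw]
FD 11: (1.618,-8.476) -> (-9.322,-9.626) [heading=186, draw]
FD 12.7: (-9.322,-9.626) -> (-21.952,-10.953) [heading=186, draw]
BK 14.3: (-21.952,-10.953) -> (-7.731,-9.459) [heading=186, draw]
RT 120: heading 186 -> 66
Final: pos=(-7.731,-9.459), heading=66, 6 segment(s) drawn

Answer: -7.731 -9.459 66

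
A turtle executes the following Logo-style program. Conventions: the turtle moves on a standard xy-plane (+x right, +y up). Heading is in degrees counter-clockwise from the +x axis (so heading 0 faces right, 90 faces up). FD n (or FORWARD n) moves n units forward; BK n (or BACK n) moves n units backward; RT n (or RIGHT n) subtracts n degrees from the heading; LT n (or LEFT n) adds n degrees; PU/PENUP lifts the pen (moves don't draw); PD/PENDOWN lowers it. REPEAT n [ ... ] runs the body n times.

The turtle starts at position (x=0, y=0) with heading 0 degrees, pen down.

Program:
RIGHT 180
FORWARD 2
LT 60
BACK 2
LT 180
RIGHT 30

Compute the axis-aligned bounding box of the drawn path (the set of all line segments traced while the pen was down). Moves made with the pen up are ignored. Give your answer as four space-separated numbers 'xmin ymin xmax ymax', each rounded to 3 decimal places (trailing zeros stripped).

Executing turtle program step by step:
Start: pos=(0,0), heading=0, pen down
RT 180: heading 0 -> 180
FD 2: (0,0) -> (-2,0) [heading=180, draw]
LT 60: heading 180 -> 240
BK 2: (-2,0) -> (-1,1.732) [heading=240, draw]
LT 180: heading 240 -> 60
RT 30: heading 60 -> 30
Final: pos=(-1,1.732), heading=30, 2 segment(s) drawn

Segment endpoints: x in {-2, -1, 0}, y in {0, 0, 1.732}
xmin=-2, ymin=0, xmax=0, ymax=1.732

Answer: -2 0 0 1.732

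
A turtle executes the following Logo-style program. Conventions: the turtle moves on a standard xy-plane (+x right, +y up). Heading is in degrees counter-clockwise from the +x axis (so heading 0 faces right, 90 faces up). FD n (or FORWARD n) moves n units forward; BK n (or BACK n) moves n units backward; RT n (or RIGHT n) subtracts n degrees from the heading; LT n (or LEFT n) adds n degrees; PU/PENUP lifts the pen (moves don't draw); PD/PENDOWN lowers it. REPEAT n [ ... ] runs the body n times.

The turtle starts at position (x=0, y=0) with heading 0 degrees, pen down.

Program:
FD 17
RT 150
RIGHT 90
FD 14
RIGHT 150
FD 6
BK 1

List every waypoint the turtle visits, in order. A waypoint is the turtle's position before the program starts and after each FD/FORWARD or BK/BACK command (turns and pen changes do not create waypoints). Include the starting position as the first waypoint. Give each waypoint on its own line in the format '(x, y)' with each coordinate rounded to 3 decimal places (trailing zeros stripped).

Executing turtle program step by step:
Start: pos=(0,0), heading=0, pen down
FD 17: (0,0) -> (17,0) [heading=0, draw]
RT 150: heading 0 -> 210
RT 90: heading 210 -> 120
FD 14: (17,0) -> (10,12.124) [heading=120, draw]
RT 150: heading 120 -> 330
FD 6: (10,12.124) -> (15.196,9.124) [heading=330, draw]
BK 1: (15.196,9.124) -> (14.33,9.624) [heading=330, draw]
Final: pos=(14.33,9.624), heading=330, 4 segment(s) drawn
Waypoints (5 total):
(0, 0)
(17, 0)
(10, 12.124)
(15.196, 9.124)
(14.33, 9.624)

Answer: (0, 0)
(17, 0)
(10, 12.124)
(15.196, 9.124)
(14.33, 9.624)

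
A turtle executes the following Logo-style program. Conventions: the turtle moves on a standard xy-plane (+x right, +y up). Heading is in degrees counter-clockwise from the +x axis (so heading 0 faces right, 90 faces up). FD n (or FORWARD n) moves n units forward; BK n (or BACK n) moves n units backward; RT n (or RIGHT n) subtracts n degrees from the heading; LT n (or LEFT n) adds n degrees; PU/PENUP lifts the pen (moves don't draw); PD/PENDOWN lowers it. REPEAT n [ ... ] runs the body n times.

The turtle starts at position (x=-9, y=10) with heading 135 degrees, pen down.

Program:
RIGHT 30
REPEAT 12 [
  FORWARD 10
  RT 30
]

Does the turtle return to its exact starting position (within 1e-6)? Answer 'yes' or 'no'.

Answer: yes

Derivation:
Executing turtle program step by step:
Start: pos=(-9,10), heading=135, pen down
RT 30: heading 135 -> 105
REPEAT 12 [
  -- iteration 1/12 --
  FD 10: (-9,10) -> (-11.588,19.659) [heading=105, draw]
  RT 30: heading 105 -> 75
  -- iteration 2/12 --
  FD 10: (-11.588,19.659) -> (-9,29.319) [heading=75, draw]
  RT 30: heading 75 -> 45
  -- iteration 3/12 --
  FD 10: (-9,29.319) -> (-1.929,36.39) [heading=45, draw]
  RT 30: heading 45 -> 15
  -- iteration 4/12 --
  FD 10: (-1.929,36.39) -> (7.73,38.978) [heading=15, draw]
  RT 30: heading 15 -> 345
  -- iteration 5/12 --
  FD 10: (7.73,38.978) -> (17.39,36.39) [heading=345, draw]
  RT 30: heading 345 -> 315
  -- iteration 6/12 --
  FD 10: (17.39,36.39) -> (24.461,29.319) [heading=315, draw]
  RT 30: heading 315 -> 285
  -- iteration 7/12 --
  FD 10: (24.461,29.319) -> (27.049,19.659) [heading=285, draw]
  RT 30: heading 285 -> 255
  -- iteration 8/12 --
  FD 10: (27.049,19.659) -> (24.461,10) [heading=255, draw]
  RT 30: heading 255 -> 225
  -- iteration 9/12 --
  FD 10: (24.461,10) -> (17.39,2.929) [heading=225, draw]
  RT 30: heading 225 -> 195
  -- iteration 10/12 --
  FD 10: (17.39,2.929) -> (7.73,0.341) [heading=195, draw]
  RT 30: heading 195 -> 165
  -- iteration 11/12 --
  FD 10: (7.73,0.341) -> (-1.929,2.929) [heading=165, draw]
  RT 30: heading 165 -> 135
  -- iteration 12/12 --
  FD 10: (-1.929,2.929) -> (-9,10) [heading=135, draw]
  RT 30: heading 135 -> 105
]
Final: pos=(-9,10), heading=105, 12 segment(s) drawn

Start position: (-9, 10)
Final position: (-9, 10)
Distance = 0; < 1e-6 -> CLOSED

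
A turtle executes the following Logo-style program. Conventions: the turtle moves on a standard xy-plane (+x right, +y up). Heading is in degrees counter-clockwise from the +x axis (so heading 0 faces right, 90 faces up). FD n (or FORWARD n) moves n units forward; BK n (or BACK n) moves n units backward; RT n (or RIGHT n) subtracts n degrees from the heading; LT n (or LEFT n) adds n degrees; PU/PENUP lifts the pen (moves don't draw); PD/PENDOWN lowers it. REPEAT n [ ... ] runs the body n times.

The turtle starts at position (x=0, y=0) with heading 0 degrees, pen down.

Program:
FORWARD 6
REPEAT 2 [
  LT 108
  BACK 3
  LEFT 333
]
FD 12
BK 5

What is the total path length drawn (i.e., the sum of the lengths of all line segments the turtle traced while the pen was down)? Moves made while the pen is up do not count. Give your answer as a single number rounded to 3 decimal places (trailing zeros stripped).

Executing turtle program step by step:
Start: pos=(0,0), heading=0, pen down
FD 6: (0,0) -> (6,0) [heading=0, draw]
REPEAT 2 [
  -- iteration 1/2 --
  LT 108: heading 0 -> 108
  BK 3: (6,0) -> (6.927,-2.853) [heading=108, draw]
  LT 333: heading 108 -> 81
  -- iteration 2/2 --
  LT 108: heading 81 -> 189
  BK 3: (6.927,-2.853) -> (9.89,-2.384) [heading=189, draw]
  LT 333: heading 189 -> 162
]
FD 12: (9.89,-2.384) -> (-1.523,1.324) [heading=162, draw]
BK 5: (-1.523,1.324) -> (3.233,-0.221) [heading=162, draw]
Final: pos=(3.233,-0.221), heading=162, 5 segment(s) drawn

Segment lengths:
  seg 1: (0,0) -> (6,0), length = 6
  seg 2: (6,0) -> (6.927,-2.853), length = 3
  seg 3: (6.927,-2.853) -> (9.89,-2.384), length = 3
  seg 4: (9.89,-2.384) -> (-1.523,1.324), length = 12
  seg 5: (-1.523,1.324) -> (3.233,-0.221), length = 5
Total = 29

Answer: 29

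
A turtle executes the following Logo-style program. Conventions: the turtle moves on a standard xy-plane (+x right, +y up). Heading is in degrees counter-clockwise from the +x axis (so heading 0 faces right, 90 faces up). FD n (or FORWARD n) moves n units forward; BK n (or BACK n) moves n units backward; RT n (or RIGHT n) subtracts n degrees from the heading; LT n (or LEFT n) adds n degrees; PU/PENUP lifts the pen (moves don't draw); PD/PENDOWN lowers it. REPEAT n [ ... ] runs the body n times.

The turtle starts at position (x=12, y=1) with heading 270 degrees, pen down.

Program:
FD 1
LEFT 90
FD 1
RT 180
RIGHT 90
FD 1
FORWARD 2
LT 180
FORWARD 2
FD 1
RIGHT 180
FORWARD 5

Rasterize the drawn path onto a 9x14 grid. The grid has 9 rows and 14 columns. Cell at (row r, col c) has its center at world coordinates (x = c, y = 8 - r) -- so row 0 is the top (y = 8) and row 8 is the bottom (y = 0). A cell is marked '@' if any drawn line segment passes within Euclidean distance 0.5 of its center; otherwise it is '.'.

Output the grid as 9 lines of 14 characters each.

Segment 0: (12,1) -> (12,0)
Segment 1: (12,0) -> (13,-0)
Segment 2: (13,-0) -> (13,1)
Segment 3: (13,1) -> (13,3)
Segment 4: (13,3) -> (13,1)
Segment 5: (13,1) -> (13,0)
Segment 6: (13,0) -> (13,5)

Answer: ..............
..............
..............
.............@
.............@
.............@
.............@
............@@
............@@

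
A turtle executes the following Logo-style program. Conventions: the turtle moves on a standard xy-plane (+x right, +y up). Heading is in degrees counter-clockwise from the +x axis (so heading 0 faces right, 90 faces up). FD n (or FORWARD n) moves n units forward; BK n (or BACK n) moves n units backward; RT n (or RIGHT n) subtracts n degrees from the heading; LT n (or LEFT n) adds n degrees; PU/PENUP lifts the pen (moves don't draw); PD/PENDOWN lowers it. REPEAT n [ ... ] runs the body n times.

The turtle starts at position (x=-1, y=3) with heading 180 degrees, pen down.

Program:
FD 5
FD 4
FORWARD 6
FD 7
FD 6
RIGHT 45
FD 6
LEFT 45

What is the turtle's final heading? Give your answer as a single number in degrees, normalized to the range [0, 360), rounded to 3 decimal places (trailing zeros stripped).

Answer: 180

Derivation:
Executing turtle program step by step:
Start: pos=(-1,3), heading=180, pen down
FD 5: (-1,3) -> (-6,3) [heading=180, draw]
FD 4: (-6,3) -> (-10,3) [heading=180, draw]
FD 6: (-10,3) -> (-16,3) [heading=180, draw]
FD 7: (-16,3) -> (-23,3) [heading=180, draw]
FD 6: (-23,3) -> (-29,3) [heading=180, draw]
RT 45: heading 180 -> 135
FD 6: (-29,3) -> (-33.243,7.243) [heading=135, draw]
LT 45: heading 135 -> 180
Final: pos=(-33.243,7.243), heading=180, 6 segment(s) drawn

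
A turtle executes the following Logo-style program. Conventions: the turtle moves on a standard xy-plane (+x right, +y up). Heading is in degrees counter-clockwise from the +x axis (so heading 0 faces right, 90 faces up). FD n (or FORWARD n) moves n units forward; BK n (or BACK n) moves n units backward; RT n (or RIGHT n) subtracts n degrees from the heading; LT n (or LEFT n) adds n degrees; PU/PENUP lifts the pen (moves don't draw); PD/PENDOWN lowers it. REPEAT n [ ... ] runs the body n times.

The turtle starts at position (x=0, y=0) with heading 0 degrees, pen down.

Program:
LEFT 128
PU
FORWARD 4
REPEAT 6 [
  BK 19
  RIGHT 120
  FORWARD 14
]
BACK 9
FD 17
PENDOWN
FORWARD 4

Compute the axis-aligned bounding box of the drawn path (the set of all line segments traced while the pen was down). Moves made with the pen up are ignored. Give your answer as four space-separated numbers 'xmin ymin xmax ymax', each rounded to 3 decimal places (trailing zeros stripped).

Answer: -9.851 9.456 -7.388 12.608

Derivation:
Executing turtle program step by step:
Start: pos=(0,0), heading=0, pen down
LT 128: heading 0 -> 128
PU: pen up
FD 4: (0,0) -> (-2.463,3.152) [heading=128, move]
REPEAT 6 [
  -- iteration 1/6 --
  BK 19: (-2.463,3.152) -> (9.235,-11.82) [heading=128, move]
  RT 120: heading 128 -> 8
  FD 14: (9.235,-11.82) -> (23.099,-9.872) [heading=8, move]
  -- iteration 2/6 --
  BK 19: (23.099,-9.872) -> (4.284,-12.516) [heading=8, move]
  RT 120: heading 8 -> 248
  FD 14: (4.284,-12.516) -> (-0.961,-25.497) [heading=248, move]
  -- iteration 3/6 --
  BK 19: (-0.961,-25.497) -> (6.157,-7.88) [heading=248, move]
  RT 120: heading 248 -> 128
  FD 14: (6.157,-7.88) -> (-2.463,3.152) [heading=128, move]
  -- iteration 4/6 --
  BK 19: (-2.463,3.152) -> (9.235,-11.82) [heading=128, move]
  RT 120: heading 128 -> 8
  FD 14: (9.235,-11.82) -> (23.099,-9.872) [heading=8, move]
  -- iteration 5/6 --
  BK 19: (23.099,-9.872) -> (4.284,-12.516) [heading=8, move]
  RT 120: heading 8 -> 248
  FD 14: (4.284,-12.516) -> (-0.961,-25.497) [heading=248, move]
  -- iteration 6/6 --
  BK 19: (-0.961,-25.497) -> (6.157,-7.88) [heading=248, move]
  RT 120: heading 248 -> 128
  FD 14: (6.157,-7.88) -> (-2.463,3.152) [heading=128, move]
]
BK 9: (-2.463,3.152) -> (3.078,-3.94) [heading=128, move]
FD 17: (3.078,-3.94) -> (-7.388,9.456) [heading=128, move]
PD: pen down
FD 4: (-7.388,9.456) -> (-9.851,12.608) [heading=128, draw]
Final: pos=(-9.851,12.608), heading=128, 1 segment(s) drawn

Segment endpoints: x in {-9.851, -7.388}, y in {9.456, 12.608}
xmin=-9.851, ymin=9.456, xmax=-7.388, ymax=12.608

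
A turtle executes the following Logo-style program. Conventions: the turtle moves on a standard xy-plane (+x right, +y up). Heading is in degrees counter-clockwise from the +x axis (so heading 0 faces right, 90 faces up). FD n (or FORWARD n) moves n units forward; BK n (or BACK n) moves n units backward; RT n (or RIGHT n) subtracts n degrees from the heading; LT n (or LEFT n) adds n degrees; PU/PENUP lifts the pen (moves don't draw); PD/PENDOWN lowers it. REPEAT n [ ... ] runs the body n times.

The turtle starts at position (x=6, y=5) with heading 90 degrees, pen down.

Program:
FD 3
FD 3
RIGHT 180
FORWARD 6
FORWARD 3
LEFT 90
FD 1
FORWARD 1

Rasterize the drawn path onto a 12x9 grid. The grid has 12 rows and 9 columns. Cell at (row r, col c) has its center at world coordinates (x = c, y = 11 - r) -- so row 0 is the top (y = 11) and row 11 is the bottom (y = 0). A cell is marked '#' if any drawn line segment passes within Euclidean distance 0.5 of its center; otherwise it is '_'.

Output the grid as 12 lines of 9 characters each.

Answer: ______#__
______#__
______#__
______#__
______#__
______#__
______#__
______#__
______#__
______###
_________
_________

Derivation:
Segment 0: (6,5) -> (6,8)
Segment 1: (6,8) -> (6,11)
Segment 2: (6,11) -> (6,5)
Segment 3: (6,5) -> (6,2)
Segment 4: (6,2) -> (7,2)
Segment 5: (7,2) -> (8,2)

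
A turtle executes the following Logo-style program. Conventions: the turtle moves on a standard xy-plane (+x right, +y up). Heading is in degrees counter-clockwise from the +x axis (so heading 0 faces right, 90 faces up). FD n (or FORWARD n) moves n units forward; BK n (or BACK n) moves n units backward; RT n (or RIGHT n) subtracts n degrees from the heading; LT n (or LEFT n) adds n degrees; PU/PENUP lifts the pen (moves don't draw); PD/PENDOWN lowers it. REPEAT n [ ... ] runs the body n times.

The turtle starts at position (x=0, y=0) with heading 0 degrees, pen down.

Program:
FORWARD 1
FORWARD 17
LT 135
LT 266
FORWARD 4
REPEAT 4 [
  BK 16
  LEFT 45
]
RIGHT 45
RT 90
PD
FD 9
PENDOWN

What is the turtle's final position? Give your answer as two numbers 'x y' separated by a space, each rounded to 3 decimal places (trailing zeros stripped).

Answer: 34.913 -28.047

Derivation:
Executing turtle program step by step:
Start: pos=(0,0), heading=0, pen down
FD 1: (0,0) -> (1,0) [heading=0, draw]
FD 17: (1,0) -> (18,0) [heading=0, draw]
LT 135: heading 0 -> 135
LT 266: heading 135 -> 41
FD 4: (18,0) -> (21.019,2.624) [heading=41, draw]
REPEAT 4 [
  -- iteration 1/4 --
  BK 16: (21.019,2.624) -> (8.943,-7.873) [heading=41, draw]
  LT 45: heading 41 -> 86
  -- iteration 2/4 --
  BK 16: (8.943,-7.873) -> (7.827,-23.834) [heading=86, draw]
  LT 45: heading 86 -> 131
  -- iteration 3/4 --
  BK 16: (7.827,-23.834) -> (18.324,-35.909) [heading=131, draw]
  LT 45: heading 131 -> 176
  -- iteration 4/4 --
  BK 16: (18.324,-35.909) -> (34.285,-37.025) [heading=176, draw]
  LT 45: heading 176 -> 221
]
RT 45: heading 221 -> 176
RT 90: heading 176 -> 86
PD: pen down
FD 9: (34.285,-37.025) -> (34.913,-28.047) [heading=86, draw]
PD: pen down
Final: pos=(34.913,-28.047), heading=86, 8 segment(s) drawn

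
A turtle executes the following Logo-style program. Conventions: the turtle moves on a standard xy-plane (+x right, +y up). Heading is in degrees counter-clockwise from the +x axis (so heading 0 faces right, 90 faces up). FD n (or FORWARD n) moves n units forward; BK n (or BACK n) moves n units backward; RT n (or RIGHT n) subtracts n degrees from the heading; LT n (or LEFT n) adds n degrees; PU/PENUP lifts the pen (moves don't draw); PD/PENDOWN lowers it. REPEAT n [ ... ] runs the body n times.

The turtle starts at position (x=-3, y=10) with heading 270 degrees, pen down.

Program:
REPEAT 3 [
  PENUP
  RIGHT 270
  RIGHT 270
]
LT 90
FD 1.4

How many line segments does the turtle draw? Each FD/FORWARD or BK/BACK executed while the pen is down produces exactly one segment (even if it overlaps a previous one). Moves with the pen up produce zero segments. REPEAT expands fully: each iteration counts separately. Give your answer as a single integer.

Answer: 0

Derivation:
Executing turtle program step by step:
Start: pos=(-3,10), heading=270, pen down
REPEAT 3 [
  -- iteration 1/3 --
  PU: pen up
  RT 270: heading 270 -> 0
  RT 270: heading 0 -> 90
  -- iteration 2/3 --
  PU: pen up
  RT 270: heading 90 -> 180
  RT 270: heading 180 -> 270
  -- iteration 3/3 --
  PU: pen up
  RT 270: heading 270 -> 0
  RT 270: heading 0 -> 90
]
LT 90: heading 90 -> 180
FD 1.4: (-3,10) -> (-4.4,10) [heading=180, move]
Final: pos=(-4.4,10), heading=180, 0 segment(s) drawn
Segments drawn: 0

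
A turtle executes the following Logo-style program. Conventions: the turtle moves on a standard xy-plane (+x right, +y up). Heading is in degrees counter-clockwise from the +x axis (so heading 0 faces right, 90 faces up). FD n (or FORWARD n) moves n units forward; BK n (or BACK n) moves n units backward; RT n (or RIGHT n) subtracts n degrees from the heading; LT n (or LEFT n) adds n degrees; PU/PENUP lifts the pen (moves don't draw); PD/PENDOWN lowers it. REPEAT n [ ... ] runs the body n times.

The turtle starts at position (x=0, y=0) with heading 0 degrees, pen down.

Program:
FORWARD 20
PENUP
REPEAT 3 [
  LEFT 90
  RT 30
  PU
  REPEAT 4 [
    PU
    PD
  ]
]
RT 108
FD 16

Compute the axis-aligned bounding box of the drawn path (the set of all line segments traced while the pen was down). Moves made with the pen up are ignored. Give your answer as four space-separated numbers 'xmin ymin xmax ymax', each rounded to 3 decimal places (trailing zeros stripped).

Executing turtle program step by step:
Start: pos=(0,0), heading=0, pen down
FD 20: (0,0) -> (20,0) [heading=0, draw]
PU: pen up
REPEAT 3 [
  -- iteration 1/3 --
  LT 90: heading 0 -> 90
  RT 30: heading 90 -> 60
  PU: pen up
  REPEAT 4 [
    -- iteration 1/4 --
    PU: pen up
    PD: pen down
    -- iteration 2/4 --
    PU: pen up
    PD: pen down
    -- iteration 3/4 --
    PU: pen up
    PD: pen down
    -- iteration 4/4 --
    PU: pen up
    PD: pen down
  ]
  -- iteration 2/3 --
  LT 90: heading 60 -> 150
  RT 30: heading 150 -> 120
  PU: pen up
  REPEAT 4 [
    -- iteration 1/4 --
    PU: pen up
    PD: pen down
    -- iteration 2/4 --
    PU: pen up
    PD: pen down
    -- iteration 3/4 --
    PU: pen up
    PD: pen down
    -- iteration 4/4 --
    PU: pen up
    PD: pen down
  ]
  -- iteration 3/3 --
  LT 90: heading 120 -> 210
  RT 30: heading 210 -> 180
  PU: pen up
  REPEAT 4 [
    -- iteration 1/4 --
    PU: pen up
    PD: pen down
    -- iteration 2/4 --
    PU: pen up
    PD: pen down
    -- iteration 3/4 --
    PU: pen up
    PD: pen down
    -- iteration 4/4 --
    PU: pen up
    PD: pen down
  ]
]
RT 108: heading 180 -> 72
FD 16: (20,0) -> (24.944,15.217) [heading=72, draw]
Final: pos=(24.944,15.217), heading=72, 2 segment(s) drawn

Segment endpoints: x in {0, 20, 24.944}, y in {0, 15.217}
xmin=0, ymin=0, xmax=24.944, ymax=15.217

Answer: 0 0 24.944 15.217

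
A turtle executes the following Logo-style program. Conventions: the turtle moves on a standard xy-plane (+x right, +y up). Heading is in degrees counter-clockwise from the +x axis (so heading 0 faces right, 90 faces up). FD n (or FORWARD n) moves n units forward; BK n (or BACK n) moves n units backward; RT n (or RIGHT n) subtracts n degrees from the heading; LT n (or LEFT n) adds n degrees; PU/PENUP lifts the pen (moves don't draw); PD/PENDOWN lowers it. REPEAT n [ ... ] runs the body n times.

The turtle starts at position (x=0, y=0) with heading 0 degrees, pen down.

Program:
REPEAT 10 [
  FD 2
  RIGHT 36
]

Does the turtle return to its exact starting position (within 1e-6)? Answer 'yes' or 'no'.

Answer: yes

Derivation:
Executing turtle program step by step:
Start: pos=(0,0), heading=0, pen down
REPEAT 10 [
  -- iteration 1/10 --
  FD 2: (0,0) -> (2,0) [heading=0, draw]
  RT 36: heading 0 -> 324
  -- iteration 2/10 --
  FD 2: (2,0) -> (3.618,-1.176) [heading=324, draw]
  RT 36: heading 324 -> 288
  -- iteration 3/10 --
  FD 2: (3.618,-1.176) -> (4.236,-3.078) [heading=288, draw]
  RT 36: heading 288 -> 252
  -- iteration 4/10 --
  FD 2: (4.236,-3.078) -> (3.618,-4.98) [heading=252, draw]
  RT 36: heading 252 -> 216
  -- iteration 5/10 --
  FD 2: (3.618,-4.98) -> (2,-6.155) [heading=216, draw]
  RT 36: heading 216 -> 180
  -- iteration 6/10 --
  FD 2: (2,-6.155) -> (0,-6.155) [heading=180, draw]
  RT 36: heading 180 -> 144
  -- iteration 7/10 --
  FD 2: (0,-6.155) -> (-1.618,-4.98) [heading=144, draw]
  RT 36: heading 144 -> 108
  -- iteration 8/10 --
  FD 2: (-1.618,-4.98) -> (-2.236,-3.078) [heading=108, draw]
  RT 36: heading 108 -> 72
  -- iteration 9/10 --
  FD 2: (-2.236,-3.078) -> (-1.618,-1.176) [heading=72, draw]
  RT 36: heading 72 -> 36
  -- iteration 10/10 --
  FD 2: (-1.618,-1.176) -> (0,0) [heading=36, draw]
  RT 36: heading 36 -> 0
]
Final: pos=(0,0), heading=0, 10 segment(s) drawn

Start position: (0, 0)
Final position: (0, 0)
Distance = 0; < 1e-6 -> CLOSED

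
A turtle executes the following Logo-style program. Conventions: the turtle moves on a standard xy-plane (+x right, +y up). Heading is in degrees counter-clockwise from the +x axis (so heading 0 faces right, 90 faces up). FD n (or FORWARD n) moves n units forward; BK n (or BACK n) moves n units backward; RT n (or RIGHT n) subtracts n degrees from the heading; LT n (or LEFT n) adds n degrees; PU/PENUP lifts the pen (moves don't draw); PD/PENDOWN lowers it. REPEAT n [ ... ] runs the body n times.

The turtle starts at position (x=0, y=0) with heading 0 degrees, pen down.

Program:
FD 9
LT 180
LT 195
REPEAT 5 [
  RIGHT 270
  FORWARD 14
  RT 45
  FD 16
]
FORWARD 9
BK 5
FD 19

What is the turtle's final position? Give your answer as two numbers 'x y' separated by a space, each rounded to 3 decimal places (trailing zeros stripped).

Executing turtle program step by step:
Start: pos=(0,0), heading=0, pen down
FD 9: (0,0) -> (9,0) [heading=0, draw]
LT 180: heading 0 -> 180
LT 195: heading 180 -> 15
REPEAT 5 [
  -- iteration 1/5 --
  RT 270: heading 15 -> 105
  FD 14: (9,0) -> (5.377,13.523) [heading=105, draw]
  RT 45: heading 105 -> 60
  FD 16: (5.377,13.523) -> (13.377,27.379) [heading=60, draw]
  -- iteration 2/5 --
  RT 270: heading 60 -> 150
  FD 14: (13.377,27.379) -> (1.252,34.379) [heading=150, draw]
  RT 45: heading 150 -> 105
  FD 16: (1.252,34.379) -> (-2.889,49.834) [heading=105, draw]
  -- iteration 3/5 --
  RT 270: heading 105 -> 195
  FD 14: (-2.889,49.834) -> (-16.412,46.211) [heading=195, draw]
  RT 45: heading 195 -> 150
  FD 16: (-16.412,46.211) -> (-30.268,54.211) [heading=150, draw]
  -- iteration 4/5 --
  RT 270: heading 150 -> 240
  FD 14: (-30.268,54.211) -> (-37.268,42.086) [heading=240, draw]
  RT 45: heading 240 -> 195
  FD 16: (-37.268,42.086) -> (-52.723,37.945) [heading=195, draw]
  -- iteration 5/5 --
  RT 270: heading 195 -> 285
  FD 14: (-52.723,37.945) -> (-49.1,24.422) [heading=285, draw]
  RT 45: heading 285 -> 240
  FD 16: (-49.1,24.422) -> (-57.1,10.566) [heading=240, draw]
]
FD 9: (-57.1,10.566) -> (-61.6,2.772) [heading=240, draw]
BK 5: (-61.6,2.772) -> (-59.1,7.102) [heading=240, draw]
FD 19: (-59.1,7.102) -> (-68.6,-9.353) [heading=240, draw]
Final: pos=(-68.6,-9.353), heading=240, 14 segment(s) drawn

Answer: -68.6 -9.353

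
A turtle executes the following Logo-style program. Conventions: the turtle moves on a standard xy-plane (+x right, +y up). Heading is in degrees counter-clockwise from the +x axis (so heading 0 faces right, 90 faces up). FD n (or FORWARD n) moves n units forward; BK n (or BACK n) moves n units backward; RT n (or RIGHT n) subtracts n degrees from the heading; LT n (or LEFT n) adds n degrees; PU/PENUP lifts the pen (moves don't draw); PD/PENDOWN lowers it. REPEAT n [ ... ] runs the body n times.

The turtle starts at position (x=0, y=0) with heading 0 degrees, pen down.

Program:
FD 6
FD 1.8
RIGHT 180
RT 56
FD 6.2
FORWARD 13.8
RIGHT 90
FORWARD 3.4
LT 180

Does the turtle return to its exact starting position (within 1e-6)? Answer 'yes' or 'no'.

Executing turtle program step by step:
Start: pos=(0,0), heading=0, pen down
FD 6: (0,0) -> (6,0) [heading=0, draw]
FD 1.8: (6,0) -> (7.8,0) [heading=0, draw]
RT 180: heading 0 -> 180
RT 56: heading 180 -> 124
FD 6.2: (7.8,0) -> (4.333,5.14) [heading=124, draw]
FD 13.8: (4.333,5.14) -> (-3.384,16.581) [heading=124, draw]
RT 90: heading 124 -> 34
FD 3.4: (-3.384,16.581) -> (-0.565,18.482) [heading=34, draw]
LT 180: heading 34 -> 214
Final: pos=(-0.565,18.482), heading=214, 5 segment(s) drawn

Start position: (0, 0)
Final position: (-0.565, 18.482)
Distance = 18.491; >= 1e-6 -> NOT closed

Answer: no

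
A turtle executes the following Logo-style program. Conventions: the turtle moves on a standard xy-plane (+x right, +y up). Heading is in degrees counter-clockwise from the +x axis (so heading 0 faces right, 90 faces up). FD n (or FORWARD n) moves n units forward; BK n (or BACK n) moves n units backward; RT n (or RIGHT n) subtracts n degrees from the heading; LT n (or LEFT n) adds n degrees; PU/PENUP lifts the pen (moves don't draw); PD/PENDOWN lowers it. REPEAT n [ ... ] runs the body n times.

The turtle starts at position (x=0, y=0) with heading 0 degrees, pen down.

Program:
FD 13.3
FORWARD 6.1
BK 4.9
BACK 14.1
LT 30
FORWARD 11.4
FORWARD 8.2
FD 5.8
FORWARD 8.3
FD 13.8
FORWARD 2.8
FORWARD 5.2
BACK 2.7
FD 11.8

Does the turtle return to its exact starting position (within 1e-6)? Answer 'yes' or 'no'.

Answer: no

Derivation:
Executing turtle program step by step:
Start: pos=(0,0), heading=0, pen down
FD 13.3: (0,0) -> (13.3,0) [heading=0, draw]
FD 6.1: (13.3,0) -> (19.4,0) [heading=0, draw]
BK 4.9: (19.4,0) -> (14.5,0) [heading=0, draw]
BK 14.1: (14.5,0) -> (0.4,0) [heading=0, draw]
LT 30: heading 0 -> 30
FD 11.4: (0.4,0) -> (10.273,5.7) [heading=30, draw]
FD 8.2: (10.273,5.7) -> (17.374,9.8) [heading=30, draw]
FD 5.8: (17.374,9.8) -> (22.397,12.7) [heading=30, draw]
FD 8.3: (22.397,12.7) -> (29.585,16.85) [heading=30, draw]
FD 13.8: (29.585,16.85) -> (41.536,23.75) [heading=30, draw]
FD 2.8: (41.536,23.75) -> (43.961,25.15) [heading=30, draw]
FD 5.2: (43.961,25.15) -> (48.464,27.75) [heading=30, draw]
BK 2.7: (48.464,27.75) -> (46.126,26.4) [heading=30, draw]
FD 11.8: (46.126,26.4) -> (56.345,32.3) [heading=30, draw]
Final: pos=(56.345,32.3), heading=30, 13 segment(s) drawn

Start position: (0, 0)
Final position: (56.345, 32.3)
Distance = 64.947; >= 1e-6 -> NOT closed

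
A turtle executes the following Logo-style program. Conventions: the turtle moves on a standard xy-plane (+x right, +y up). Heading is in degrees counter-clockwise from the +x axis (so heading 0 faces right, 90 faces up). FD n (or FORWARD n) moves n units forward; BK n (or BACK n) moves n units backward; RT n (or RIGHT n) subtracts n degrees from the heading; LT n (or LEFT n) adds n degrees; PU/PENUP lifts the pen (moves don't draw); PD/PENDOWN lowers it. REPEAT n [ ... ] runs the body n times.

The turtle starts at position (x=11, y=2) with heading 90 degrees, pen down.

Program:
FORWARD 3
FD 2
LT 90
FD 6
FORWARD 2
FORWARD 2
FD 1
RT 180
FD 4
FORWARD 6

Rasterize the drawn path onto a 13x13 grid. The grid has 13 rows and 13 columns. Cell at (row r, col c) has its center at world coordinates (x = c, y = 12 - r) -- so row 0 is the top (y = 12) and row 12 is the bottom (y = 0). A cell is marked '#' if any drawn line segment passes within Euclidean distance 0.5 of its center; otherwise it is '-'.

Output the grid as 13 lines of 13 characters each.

Answer: -------------
-------------
-------------
-------------
-------------
############-
-----------#-
-----------#-
-----------#-
-----------#-
-----------#-
-------------
-------------

Derivation:
Segment 0: (11,2) -> (11,5)
Segment 1: (11,5) -> (11,7)
Segment 2: (11,7) -> (5,7)
Segment 3: (5,7) -> (3,7)
Segment 4: (3,7) -> (1,7)
Segment 5: (1,7) -> (0,7)
Segment 6: (0,7) -> (4,7)
Segment 7: (4,7) -> (10,7)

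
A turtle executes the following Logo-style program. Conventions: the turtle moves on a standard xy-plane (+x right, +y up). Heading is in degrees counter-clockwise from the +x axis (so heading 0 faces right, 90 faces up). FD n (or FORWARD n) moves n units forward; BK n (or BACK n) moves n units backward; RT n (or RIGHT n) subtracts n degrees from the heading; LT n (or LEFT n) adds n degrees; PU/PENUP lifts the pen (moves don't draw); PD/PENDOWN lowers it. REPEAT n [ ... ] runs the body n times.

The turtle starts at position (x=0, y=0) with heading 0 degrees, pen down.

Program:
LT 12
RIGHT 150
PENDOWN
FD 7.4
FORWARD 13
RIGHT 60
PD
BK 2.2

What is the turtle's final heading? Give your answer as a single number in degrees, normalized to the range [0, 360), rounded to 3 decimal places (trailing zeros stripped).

Answer: 162

Derivation:
Executing turtle program step by step:
Start: pos=(0,0), heading=0, pen down
LT 12: heading 0 -> 12
RT 150: heading 12 -> 222
PD: pen down
FD 7.4: (0,0) -> (-5.499,-4.952) [heading=222, draw]
FD 13: (-5.499,-4.952) -> (-15.16,-13.65) [heading=222, draw]
RT 60: heading 222 -> 162
PD: pen down
BK 2.2: (-15.16,-13.65) -> (-13.068,-14.33) [heading=162, draw]
Final: pos=(-13.068,-14.33), heading=162, 3 segment(s) drawn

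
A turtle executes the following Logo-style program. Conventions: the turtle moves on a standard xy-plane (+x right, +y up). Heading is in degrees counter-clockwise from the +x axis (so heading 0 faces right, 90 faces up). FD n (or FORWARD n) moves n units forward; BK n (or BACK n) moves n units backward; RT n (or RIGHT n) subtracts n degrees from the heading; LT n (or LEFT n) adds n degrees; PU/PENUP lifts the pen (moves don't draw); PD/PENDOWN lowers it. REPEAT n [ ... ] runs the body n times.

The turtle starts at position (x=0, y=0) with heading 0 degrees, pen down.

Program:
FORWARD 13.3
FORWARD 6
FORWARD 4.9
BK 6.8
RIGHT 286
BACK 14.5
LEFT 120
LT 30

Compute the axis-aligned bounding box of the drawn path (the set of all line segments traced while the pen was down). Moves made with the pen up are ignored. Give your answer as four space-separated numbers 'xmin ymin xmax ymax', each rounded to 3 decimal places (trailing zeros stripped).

Answer: 0 -13.938 24.2 0

Derivation:
Executing turtle program step by step:
Start: pos=(0,0), heading=0, pen down
FD 13.3: (0,0) -> (13.3,0) [heading=0, draw]
FD 6: (13.3,0) -> (19.3,0) [heading=0, draw]
FD 4.9: (19.3,0) -> (24.2,0) [heading=0, draw]
BK 6.8: (24.2,0) -> (17.4,0) [heading=0, draw]
RT 286: heading 0 -> 74
BK 14.5: (17.4,0) -> (13.403,-13.938) [heading=74, draw]
LT 120: heading 74 -> 194
LT 30: heading 194 -> 224
Final: pos=(13.403,-13.938), heading=224, 5 segment(s) drawn

Segment endpoints: x in {0, 13.3, 13.403, 17.4, 19.3, 24.2}, y in {-13.938, 0}
xmin=0, ymin=-13.938, xmax=24.2, ymax=0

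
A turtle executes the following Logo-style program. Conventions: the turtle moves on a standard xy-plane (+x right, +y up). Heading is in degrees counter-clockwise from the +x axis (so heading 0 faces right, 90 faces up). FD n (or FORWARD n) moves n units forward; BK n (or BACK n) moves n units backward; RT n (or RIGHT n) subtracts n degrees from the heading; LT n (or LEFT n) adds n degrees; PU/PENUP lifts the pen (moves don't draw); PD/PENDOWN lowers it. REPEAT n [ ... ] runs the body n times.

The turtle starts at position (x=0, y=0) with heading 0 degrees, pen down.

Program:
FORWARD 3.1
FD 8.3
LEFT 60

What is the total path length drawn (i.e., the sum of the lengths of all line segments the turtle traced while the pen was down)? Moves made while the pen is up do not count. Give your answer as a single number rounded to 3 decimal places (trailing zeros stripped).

Answer: 11.4

Derivation:
Executing turtle program step by step:
Start: pos=(0,0), heading=0, pen down
FD 3.1: (0,0) -> (3.1,0) [heading=0, draw]
FD 8.3: (3.1,0) -> (11.4,0) [heading=0, draw]
LT 60: heading 0 -> 60
Final: pos=(11.4,0), heading=60, 2 segment(s) drawn

Segment lengths:
  seg 1: (0,0) -> (3.1,0), length = 3.1
  seg 2: (3.1,0) -> (11.4,0), length = 8.3
Total = 11.4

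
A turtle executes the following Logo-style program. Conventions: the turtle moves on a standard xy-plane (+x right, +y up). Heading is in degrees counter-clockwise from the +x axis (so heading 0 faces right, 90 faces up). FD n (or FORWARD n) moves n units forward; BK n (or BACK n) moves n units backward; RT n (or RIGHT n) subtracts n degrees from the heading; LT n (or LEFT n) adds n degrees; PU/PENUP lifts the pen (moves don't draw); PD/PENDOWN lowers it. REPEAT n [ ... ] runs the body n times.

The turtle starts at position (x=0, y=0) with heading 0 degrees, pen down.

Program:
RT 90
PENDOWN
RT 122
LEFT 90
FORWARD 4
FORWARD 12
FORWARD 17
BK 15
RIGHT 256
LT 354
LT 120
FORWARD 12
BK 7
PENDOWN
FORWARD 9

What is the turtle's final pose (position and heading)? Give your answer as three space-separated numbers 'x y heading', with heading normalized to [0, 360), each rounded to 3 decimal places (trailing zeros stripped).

Executing turtle program step by step:
Start: pos=(0,0), heading=0, pen down
RT 90: heading 0 -> 270
PD: pen down
RT 122: heading 270 -> 148
LT 90: heading 148 -> 238
FD 4: (0,0) -> (-2.12,-3.392) [heading=238, draw]
FD 12: (-2.12,-3.392) -> (-8.479,-13.569) [heading=238, draw]
FD 17: (-8.479,-13.569) -> (-17.487,-27.986) [heading=238, draw]
BK 15: (-17.487,-27.986) -> (-9.539,-15.265) [heading=238, draw]
RT 256: heading 238 -> 342
LT 354: heading 342 -> 336
LT 120: heading 336 -> 96
FD 12: (-9.539,-15.265) -> (-10.793,-3.331) [heading=96, draw]
BK 7: (-10.793,-3.331) -> (-10.061,-10.292) [heading=96, draw]
PD: pen down
FD 9: (-10.061,-10.292) -> (-11.002,-1.342) [heading=96, draw]
Final: pos=(-11.002,-1.342), heading=96, 7 segment(s) drawn

Answer: -11.002 -1.342 96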